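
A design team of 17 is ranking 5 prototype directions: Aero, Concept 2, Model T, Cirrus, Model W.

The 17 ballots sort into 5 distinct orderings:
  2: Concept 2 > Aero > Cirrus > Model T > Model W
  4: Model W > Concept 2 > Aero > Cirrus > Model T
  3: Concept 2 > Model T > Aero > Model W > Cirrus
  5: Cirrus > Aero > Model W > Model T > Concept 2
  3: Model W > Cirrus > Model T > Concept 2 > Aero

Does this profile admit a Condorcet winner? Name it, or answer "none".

none

Pairwise majorities:
Aero vs Concept 2: Aero preferred on 5 ballots; Concept 2 wins 12–5.
Aero vs Model T: Aero is ranked higher on 2+4+5 = 11 ballots, Model T on 6. Aero wins 11–6.
Aero vs Cirrus: 9 to 8, Aero.
Aero vs Model W: 10 to 7, Aero.
Concept 2 vs Model T: 9 to 8, Concept 2.
Concept 2 vs Cirrus: 2+4+3 = 9 for Concept 2, 8 for Cirrus — Concept 2 by 9–8.
Concept 2 vs Model W: Concept 2 is ranked higher on 2+3 = 5 ballots, Model W on 12. Model W wins 12–5.
Model T vs Cirrus: 3 to 14, Cirrus.
Model T vs Model W: 5 to 12, Model W.
Cirrus vs Model W: 2+5 = 7 for Cirrus, 10 for Model W — Model W by 10–7.
No design is unbeaten: Aero loses to Concept 2; Concept 2 loses to Model W; Model T loses to Aero; Cirrus loses to Aero; Model W loses to Aero. In particular Aero beats Model W beats Concept 2 beats Aero is a majority cycle — no Condorcet winner exists.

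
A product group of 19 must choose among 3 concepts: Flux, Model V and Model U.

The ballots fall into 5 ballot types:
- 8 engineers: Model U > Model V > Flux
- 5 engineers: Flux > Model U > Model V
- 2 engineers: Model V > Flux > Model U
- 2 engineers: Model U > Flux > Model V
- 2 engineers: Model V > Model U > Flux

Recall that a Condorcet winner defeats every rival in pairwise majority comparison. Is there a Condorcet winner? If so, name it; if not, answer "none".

Model U

Check each pair by majority over 19 ballots:
Flux vs Model V: Model V, 12–7.
Flux vs Model U: Model U, 12–7.
Model V vs Model U: Model U, 15–4.
Model U wins every pairwise contest, so Model U is the Condorcet winner.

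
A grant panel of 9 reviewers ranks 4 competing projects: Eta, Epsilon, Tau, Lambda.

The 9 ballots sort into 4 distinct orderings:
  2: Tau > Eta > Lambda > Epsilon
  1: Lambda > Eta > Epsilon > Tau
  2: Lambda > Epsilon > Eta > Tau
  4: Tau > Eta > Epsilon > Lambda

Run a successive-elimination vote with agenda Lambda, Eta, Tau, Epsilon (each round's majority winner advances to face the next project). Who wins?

Round 1: Lambda vs Eta — 3–6, Eta advances.
Round 2: Eta vs Tau — 3–6, Tau advances.
Round 3: Tau vs Epsilon — 6–3, Tau advances.
Tau survives the agenda.

Tau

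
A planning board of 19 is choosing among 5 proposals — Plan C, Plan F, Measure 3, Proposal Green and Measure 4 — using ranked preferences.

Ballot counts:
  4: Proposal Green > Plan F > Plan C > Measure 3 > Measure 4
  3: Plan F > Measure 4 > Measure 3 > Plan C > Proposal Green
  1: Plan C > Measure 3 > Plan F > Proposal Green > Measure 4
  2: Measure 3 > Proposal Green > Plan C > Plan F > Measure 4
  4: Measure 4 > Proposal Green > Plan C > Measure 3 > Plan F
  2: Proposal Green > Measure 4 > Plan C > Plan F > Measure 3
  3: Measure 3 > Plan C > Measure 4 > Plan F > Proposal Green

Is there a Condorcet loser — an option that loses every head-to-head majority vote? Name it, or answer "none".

Pairwise majorities:
Plan C vs Plan F: Plan C wins 12–7.
Plan C vs Measure 3: Plan C preferred on 4+1+4+2 = 11 ballots; Plan C wins 11–8.
Plan C vs Proposal Green: 7 to 12, Proposal Green.
Plan C vs Measure 4: 10 to 9, Plan C.
Plan F vs Measure 3: Plan F is ranked higher on 4+3+2 = 9 ballots, Measure 3 on 10. Measure 3 wins 10–9.
Plan F vs Proposal Green: Proposal Green wins 12–7.
Plan F vs Measure 4: Plan F is ranked higher on 4+3+1+2 = 10 ballots, Measure 4 on 9. Plan F wins 10–9.
Measure 3 vs Proposal Green: Measure 3 preferred on 3+1+2+3 = 9 ballots; Proposal Green wins 10–9.
Measure 3 vs Measure 4: 10 to 9, Measure 3.
Proposal Green vs Measure 4: 9 to 10, Measure 4.
No option is winless: Plan C beats Plan F; Plan F beats Measure 4; Measure 3 beats Plan F; Proposal Green beats Plan C; Measure 4 beats Proposal Green. There is no Condorcet loser.

none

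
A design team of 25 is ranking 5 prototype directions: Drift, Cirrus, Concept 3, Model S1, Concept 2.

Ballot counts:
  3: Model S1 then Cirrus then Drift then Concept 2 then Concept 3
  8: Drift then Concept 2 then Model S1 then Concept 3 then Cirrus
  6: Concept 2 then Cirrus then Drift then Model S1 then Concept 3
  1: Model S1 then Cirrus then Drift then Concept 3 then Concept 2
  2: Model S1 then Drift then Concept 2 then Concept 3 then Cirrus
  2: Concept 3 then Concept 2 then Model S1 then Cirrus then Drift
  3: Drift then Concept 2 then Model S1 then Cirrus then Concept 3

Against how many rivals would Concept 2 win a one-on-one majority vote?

3

Concept 2 against each rival (25 engineers):
Concept 2 vs Drift: Drift wins 17–8.
Concept 2 vs Cirrus: 21 to 4, Concept 2.
Concept 2 vs Concept 3: 22 to 3, Concept 2.
Concept 2 vs Model S1: Concept 2 preferred on 8+6+2+3 = 19 ballots; Concept 2 wins 19–6.
Concept 2 beats Cirrus, Concept 3, Model S1; loses to Drift — 3 pairwise wins.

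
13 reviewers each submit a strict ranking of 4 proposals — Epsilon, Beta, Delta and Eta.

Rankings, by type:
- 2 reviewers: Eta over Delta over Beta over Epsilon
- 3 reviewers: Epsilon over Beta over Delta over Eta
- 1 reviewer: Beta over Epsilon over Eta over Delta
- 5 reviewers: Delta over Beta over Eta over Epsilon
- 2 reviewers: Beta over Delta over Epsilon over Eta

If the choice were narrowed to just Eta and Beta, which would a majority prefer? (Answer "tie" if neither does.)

Ballots ranking Eta above Beta: 2.
Ballots ranking Beta above Eta: 13 − 2 = 11.
Beta wins the head-to-head 11–2.

Beta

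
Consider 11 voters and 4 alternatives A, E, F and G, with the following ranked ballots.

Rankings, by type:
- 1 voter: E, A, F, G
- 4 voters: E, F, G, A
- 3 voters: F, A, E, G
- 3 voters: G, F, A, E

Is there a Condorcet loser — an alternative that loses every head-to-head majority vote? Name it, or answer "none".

none

Pairwise majorities:
A–E: A 6–5.
A–F: F 10–1.
A vs G: G, 7–4.
E vs F: F wins 6–5.
E vs G: E wins 8–3.
F vs G: F wins 8–3.
Every alternative wins at least one matchup (A beats E; E beats G; F beats A; G beats A), so there is no Condorcet loser.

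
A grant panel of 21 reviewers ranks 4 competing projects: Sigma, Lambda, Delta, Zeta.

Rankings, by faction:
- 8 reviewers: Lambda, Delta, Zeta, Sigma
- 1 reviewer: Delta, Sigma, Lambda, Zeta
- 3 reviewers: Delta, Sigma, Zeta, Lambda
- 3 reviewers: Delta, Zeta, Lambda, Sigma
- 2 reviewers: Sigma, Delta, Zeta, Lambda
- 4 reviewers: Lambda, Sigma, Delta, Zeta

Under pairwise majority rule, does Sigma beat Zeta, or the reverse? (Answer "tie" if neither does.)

Ballots ranking Sigma above Zeta: 1 + 3 + 2 + 4 = 10.
Ballots ranking Zeta above Sigma: 21 − 10 = 11.
Zeta wins the head-to-head 11–10.

Zeta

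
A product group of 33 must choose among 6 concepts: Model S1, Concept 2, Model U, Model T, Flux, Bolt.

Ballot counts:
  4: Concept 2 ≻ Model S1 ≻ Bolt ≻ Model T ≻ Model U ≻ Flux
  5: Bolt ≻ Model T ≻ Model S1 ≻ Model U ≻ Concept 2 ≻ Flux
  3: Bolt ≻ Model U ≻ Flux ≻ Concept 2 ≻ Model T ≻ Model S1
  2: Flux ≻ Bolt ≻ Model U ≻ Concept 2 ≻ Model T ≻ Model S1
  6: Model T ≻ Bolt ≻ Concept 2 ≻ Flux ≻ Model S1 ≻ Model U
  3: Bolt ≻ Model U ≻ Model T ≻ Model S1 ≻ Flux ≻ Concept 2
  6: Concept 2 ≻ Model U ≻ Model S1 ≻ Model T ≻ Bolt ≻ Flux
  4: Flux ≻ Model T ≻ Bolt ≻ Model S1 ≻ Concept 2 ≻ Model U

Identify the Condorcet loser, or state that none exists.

Head-to-head results (33 engineers):
Model S1 vs Concept 2: 12 to 21, Concept 2.
Model S1 vs Model U: Model S1 preferred on 4+5+6+4 = 19 ballots; Model S1 wins 19–14.
Model S1 vs Model T: 10 to 23, Model T.
Model S1 vs Flux: Model S1 preferred on 4+5+3+6 = 18 ballots; Model S1 wins 18–15.
Model S1 vs Bolt: Bolt, 23–10.
Concept 2–Model U: Concept 2 20–13.
Concept 2–Model T: Model T 18–15.
Concept 2 vs Flux: 21 to 12, Concept 2.
Concept 2 vs Bolt: 10 to 23, Bolt.
Model U–Model T: Model T 19–14.
Model U–Flux: Model U 21–12.
Model U vs Bolt: Model U is ranked higher on 6 ballots, Bolt on 27. Bolt wins 27–6.
Model T–Flux: Model T 24–9.
Model T vs Bolt: 6+6+4 = 16 for Model T, 17 for Bolt — Bolt by 17–16.
Flux vs Bolt: 2+4 = 6 for Flux, 27 for Bolt — Bolt by 27–6.
Flux loses to every other design — it is the Condorcet loser.

Flux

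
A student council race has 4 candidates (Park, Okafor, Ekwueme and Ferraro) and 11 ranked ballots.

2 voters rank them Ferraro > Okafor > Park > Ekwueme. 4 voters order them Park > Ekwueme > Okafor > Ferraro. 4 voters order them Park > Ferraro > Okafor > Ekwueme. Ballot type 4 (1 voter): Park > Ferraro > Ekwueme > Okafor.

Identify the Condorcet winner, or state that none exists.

Head-to-head results (11 voters):
Park vs Okafor: Park preferred on 4+4+1 = 9 ballots; Park wins 9–2.
Park vs Ekwueme: 2+4+4+1 = 11 for Park, 0 for Ekwueme — Park by 11–0.
Park–Ferraro: Park 9–2.
Okafor vs Ekwueme: 2+4 = 6 for Okafor, 5 for Ekwueme — Okafor by 6–5.
Okafor vs Ferraro: Ferraro wins 7–4.
Ekwueme vs Ferraro: 4 for Ekwueme, 7 for Ferraro — Ferraro by 7–4.
Park wins every pairwise contest, so Park is the Condorcet winner.

Park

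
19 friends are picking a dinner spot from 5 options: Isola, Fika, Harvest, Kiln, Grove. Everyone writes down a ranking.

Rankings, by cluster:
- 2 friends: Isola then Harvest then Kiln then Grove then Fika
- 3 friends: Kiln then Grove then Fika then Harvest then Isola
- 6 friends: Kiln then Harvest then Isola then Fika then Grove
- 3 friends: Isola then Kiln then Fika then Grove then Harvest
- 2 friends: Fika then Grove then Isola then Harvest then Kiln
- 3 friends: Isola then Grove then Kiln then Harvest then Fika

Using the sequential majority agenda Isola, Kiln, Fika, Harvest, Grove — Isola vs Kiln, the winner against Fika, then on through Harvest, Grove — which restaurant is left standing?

Round 1: Isola vs Kiln — 10–9, Isola advances.
Round 2: Isola vs Fika — 14–5, Isola advances.
Round 3: Isola vs Harvest — 10–9, Isola advances.
Round 4: Isola vs Grove — 14–5, Isola advances.
The agenda winner is Isola.

Isola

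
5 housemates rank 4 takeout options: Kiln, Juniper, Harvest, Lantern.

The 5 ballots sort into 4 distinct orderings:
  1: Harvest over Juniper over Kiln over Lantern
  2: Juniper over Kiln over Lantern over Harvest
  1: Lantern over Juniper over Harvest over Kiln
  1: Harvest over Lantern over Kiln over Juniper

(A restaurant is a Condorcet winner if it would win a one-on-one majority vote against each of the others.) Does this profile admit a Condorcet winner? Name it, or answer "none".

Head-to-head results (5 friends):
Kiln vs Juniper: 1 to 4, Juniper.
Kiln vs Harvest: Harvest wins 3–2.
Kiln vs Lantern: Kiln is ranked higher on 1+2 = 3 ballots, Lantern on 2. Kiln wins 3–2.
Juniper vs Harvest: Juniper is ranked higher on 2+1 = 3 ballots, Harvest on 2. Juniper wins 3–2.
Juniper vs Lantern: Juniper, 3–2.
Harvest vs Lantern: Lantern wins 3–2.
Juniper beats each of Kiln, Harvest, Lantern — Juniper is the Condorcet winner.

Juniper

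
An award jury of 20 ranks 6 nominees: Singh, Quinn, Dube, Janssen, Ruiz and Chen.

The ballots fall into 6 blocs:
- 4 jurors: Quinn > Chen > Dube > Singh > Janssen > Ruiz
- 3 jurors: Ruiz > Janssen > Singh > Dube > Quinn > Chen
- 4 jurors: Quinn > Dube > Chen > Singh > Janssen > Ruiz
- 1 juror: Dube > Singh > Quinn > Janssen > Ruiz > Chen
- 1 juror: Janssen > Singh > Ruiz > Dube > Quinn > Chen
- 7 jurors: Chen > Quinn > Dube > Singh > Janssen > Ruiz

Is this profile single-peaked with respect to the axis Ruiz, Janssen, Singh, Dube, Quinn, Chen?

yes

Axis positions: Ruiz=1, Janssen=2, Singh=3, Dube=4, Quinn=5, Chen=6.
Bloc 1 (peak Quinn at position 5): ranking walks positions 5-6-4-3-2-1, expanding outward from the peak — single-peaked.
Bloc 2 (peak Ruiz at position 1): ranking walks positions 1-2-3-4-5-6, expanding outward from the peak — single-peaked.
Bloc 3 (peak Quinn at position 5): ranking walks positions 5-4-6-3-2-1, expanding outward from the peak — single-peaked.
Bloc 4 (peak Dube at position 4): ranking walks positions 4-3-5-2-1-6, expanding outward from the peak — single-peaked.
Bloc 5 (peak Janssen at position 2): ranking walks positions 2-3-1-4-5-6, expanding outward from the peak — single-peaked.
Bloc 6 (peak Chen at position 6): ranking walks positions 6-5-4-3-2-1, expanding outward from the peak — single-peaked.
Every ranking is single-peaked on this axis.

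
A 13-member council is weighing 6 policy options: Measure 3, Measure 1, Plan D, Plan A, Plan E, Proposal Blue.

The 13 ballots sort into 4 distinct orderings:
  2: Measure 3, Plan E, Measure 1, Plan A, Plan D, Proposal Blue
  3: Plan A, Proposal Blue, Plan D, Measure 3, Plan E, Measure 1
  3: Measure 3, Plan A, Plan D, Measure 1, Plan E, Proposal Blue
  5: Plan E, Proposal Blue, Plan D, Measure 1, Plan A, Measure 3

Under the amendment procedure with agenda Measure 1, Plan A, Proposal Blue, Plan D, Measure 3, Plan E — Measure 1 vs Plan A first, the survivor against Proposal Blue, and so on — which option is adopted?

Plan E

Round 1: Measure 1 vs Plan A — 7–6, Measure 1 advances.
Round 2: Measure 1 vs Proposal Blue — 5–8, Proposal Blue advances.
Round 3: Proposal Blue vs Plan D — 8–5, Proposal Blue advances.
Round 4: Proposal Blue vs Measure 3 — 8–5, Proposal Blue advances.
Round 5: Proposal Blue vs Plan E — 3–10, Plan E advances.
Plan E survives the agenda.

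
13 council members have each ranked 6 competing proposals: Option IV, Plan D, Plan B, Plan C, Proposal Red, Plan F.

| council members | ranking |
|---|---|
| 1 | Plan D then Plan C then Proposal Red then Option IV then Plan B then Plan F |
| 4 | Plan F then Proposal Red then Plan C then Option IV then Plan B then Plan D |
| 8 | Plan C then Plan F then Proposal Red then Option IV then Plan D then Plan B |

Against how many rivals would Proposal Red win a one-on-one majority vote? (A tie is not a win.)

Proposal Red against each rival (13 council members):
Proposal Red vs Option IV: Proposal Red preferred on 1+4+8 = 13 ballots; Proposal Red wins 13–0.
Proposal Red vs Plan D: Proposal Red is ranked higher on 4+8 = 12 ballots, Plan D on 1. Proposal Red wins 12–1.
Proposal Red vs Plan B: Proposal Red, 13–0.
Proposal Red vs Plan C: Proposal Red is ranked higher on 4 ballots, Plan C on 9. Plan C wins 9–4.
Proposal Red vs Plan F: Plan F wins 12–1.
Proposal Red beats Option IV, Plan D, Plan B; loses to Plan C, Plan F — 3 pairwise wins.

3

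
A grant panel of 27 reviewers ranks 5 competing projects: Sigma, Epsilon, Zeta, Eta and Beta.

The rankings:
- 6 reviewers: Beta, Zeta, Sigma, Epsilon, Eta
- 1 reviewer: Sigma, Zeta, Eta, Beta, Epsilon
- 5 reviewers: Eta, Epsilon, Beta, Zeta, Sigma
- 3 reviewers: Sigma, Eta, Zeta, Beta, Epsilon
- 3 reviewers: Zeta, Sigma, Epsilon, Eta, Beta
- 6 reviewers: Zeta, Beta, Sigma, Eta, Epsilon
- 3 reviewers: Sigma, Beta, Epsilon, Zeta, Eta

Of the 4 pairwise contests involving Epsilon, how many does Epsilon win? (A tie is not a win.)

Epsilon against each rival (27 reviewers):
Epsilon vs Sigma: Sigma, 22–5.
Epsilon vs Zeta: 8 to 19, Zeta.
Epsilon vs Eta: Epsilon is ranked higher on 6+3+3 = 12 ballots, Eta on 15. Eta wins 15–12.
Epsilon vs Beta: 8 to 19, Beta.
Epsilon beats no one; loses to Sigma, Zeta, Eta, Beta — 0 pairwise wins.

0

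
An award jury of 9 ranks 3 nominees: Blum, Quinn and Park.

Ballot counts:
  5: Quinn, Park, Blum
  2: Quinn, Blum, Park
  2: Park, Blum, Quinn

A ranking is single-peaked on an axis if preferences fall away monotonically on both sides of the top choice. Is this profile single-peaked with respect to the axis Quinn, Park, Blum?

Axis positions: Quinn=1, Park=2, Blum=3.
Ballot type 1 (peak Quinn at position 1): ranking walks positions 1-2-3, expanding outward from the peak — single-peaked.
Ballot type 2: ranking walks positions 1-3-2; Blum is ranked above Park even though Park lies between Blum and the peak Quinn on the axis — preferences dip and rise again. Not single-peaked.
Ballot type 3 (peak Park at position 2): ranking walks positions 2-3-1, expanding outward from the peak — single-peaked.
Ballot type 2 violates single-peakedness, so the profile is not single-peaked on this axis.

no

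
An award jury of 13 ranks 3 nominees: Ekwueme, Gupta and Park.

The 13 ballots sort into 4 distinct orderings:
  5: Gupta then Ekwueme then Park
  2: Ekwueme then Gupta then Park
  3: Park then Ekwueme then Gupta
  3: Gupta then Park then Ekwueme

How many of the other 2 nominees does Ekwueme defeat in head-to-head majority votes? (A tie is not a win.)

1

Ekwueme against each rival (13 jurors):
Ekwueme–Gupta: Gupta 8–5.
Ekwueme vs Park: Ekwueme, 7–6.
Ekwueme beats Park; loses to Gupta — 1 pairwise win.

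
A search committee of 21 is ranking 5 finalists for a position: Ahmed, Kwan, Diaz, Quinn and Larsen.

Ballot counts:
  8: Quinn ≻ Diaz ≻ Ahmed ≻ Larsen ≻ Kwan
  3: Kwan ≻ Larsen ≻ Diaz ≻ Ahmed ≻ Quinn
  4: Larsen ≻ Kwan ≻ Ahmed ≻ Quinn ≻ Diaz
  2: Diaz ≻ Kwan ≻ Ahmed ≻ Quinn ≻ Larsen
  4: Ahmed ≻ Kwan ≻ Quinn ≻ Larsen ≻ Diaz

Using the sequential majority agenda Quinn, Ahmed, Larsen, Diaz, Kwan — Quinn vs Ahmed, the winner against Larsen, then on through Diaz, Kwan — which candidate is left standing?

Kwan

Round 1: Quinn vs Ahmed — 8–13, Ahmed advances.
Round 2: Ahmed vs Larsen — 14–7, Ahmed advances.
Round 3: Ahmed vs Diaz — 8–13, Diaz advances.
Round 4: Diaz vs Kwan — 10–11, Kwan advances.
Kwan survives the agenda.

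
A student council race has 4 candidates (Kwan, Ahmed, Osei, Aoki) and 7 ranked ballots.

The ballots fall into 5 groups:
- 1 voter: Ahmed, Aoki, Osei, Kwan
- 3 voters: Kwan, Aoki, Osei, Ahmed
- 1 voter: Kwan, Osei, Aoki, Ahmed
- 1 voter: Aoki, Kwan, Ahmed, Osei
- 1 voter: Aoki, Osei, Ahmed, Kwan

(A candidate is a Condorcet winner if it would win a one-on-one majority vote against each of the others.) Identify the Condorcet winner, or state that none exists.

Kwan

Head-to-head results (7 voters):
Kwan vs Ahmed: Kwan is ranked higher on 3+1+1 = 5 ballots, Ahmed on 2. Kwan wins 5–2.
Kwan vs Osei: 5 to 2, Kwan.
Kwan vs Aoki: 3+1 = 4 for Kwan, 3 for Aoki — Kwan by 4–3.
Ahmed vs Osei: Ahmed is ranked higher on 1+1 = 2 ballots, Osei on 5. Osei wins 5–2.
Ahmed vs Aoki: 1 for Ahmed, 6 for Aoki — Aoki by 6–1.
Osei vs Aoki: 1 for Osei, 6 for Aoki — Aoki by 6–1.
Kwan defeats every rival head-to-head and is the Condorcet winner.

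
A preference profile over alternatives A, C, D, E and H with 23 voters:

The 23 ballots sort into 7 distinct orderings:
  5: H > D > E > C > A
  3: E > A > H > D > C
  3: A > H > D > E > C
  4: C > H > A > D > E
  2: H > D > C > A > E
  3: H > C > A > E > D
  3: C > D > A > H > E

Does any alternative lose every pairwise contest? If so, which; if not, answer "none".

Pairwise majorities:
A vs C: 3+3 = 6 for A, 17 for C — C by 17–6.
A vs D: 3+3+4+3 = 13 for A, 10 for D — A by 13–10.
A vs E: A, 15–8.
A vs H: H wins 14–9.
C vs D: D wins 13–10.
C–E: C 12–11.
C vs H: H wins 16–7.
D vs E: D, 17–6.
D vs H: D is ranked higher on 3 ballots, H on 20. H wins 20–3.
E vs H: E preferred on 3 ballots; H wins 20–3.
E loses to every other alternative — it is the Condorcet loser.

E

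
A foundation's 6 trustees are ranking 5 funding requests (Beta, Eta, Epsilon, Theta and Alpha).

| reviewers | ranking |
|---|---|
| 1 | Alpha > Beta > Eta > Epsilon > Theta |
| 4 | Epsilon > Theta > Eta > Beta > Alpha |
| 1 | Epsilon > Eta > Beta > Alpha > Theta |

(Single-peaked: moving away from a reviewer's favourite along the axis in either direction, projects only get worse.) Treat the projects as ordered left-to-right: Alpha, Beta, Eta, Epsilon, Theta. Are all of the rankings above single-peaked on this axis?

Axis positions: Alpha=1, Beta=2, Eta=3, Epsilon=4, Theta=5.
Ballot type 1 (peak Alpha at position 1): ranking walks positions 1-2-3-4-5, expanding outward from the peak — single-peaked.
Ballot type 2 (peak Epsilon at position 4): ranking walks positions 4-5-3-2-1, expanding outward from the peak — single-peaked.
Ballot type 3 (peak Epsilon at position 4): ranking walks positions 4-3-2-1-5, expanding outward from the peak — single-peaked.
Every ranking is single-peaked on this axis.

yes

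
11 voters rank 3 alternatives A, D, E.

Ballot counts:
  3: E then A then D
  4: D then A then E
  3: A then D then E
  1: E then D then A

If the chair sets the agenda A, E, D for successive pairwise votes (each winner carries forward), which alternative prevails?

Round 1: A vs E — 7–4, A advances.
Round 2: A vs D — 6–5, A advances.
A survives the agenda.

A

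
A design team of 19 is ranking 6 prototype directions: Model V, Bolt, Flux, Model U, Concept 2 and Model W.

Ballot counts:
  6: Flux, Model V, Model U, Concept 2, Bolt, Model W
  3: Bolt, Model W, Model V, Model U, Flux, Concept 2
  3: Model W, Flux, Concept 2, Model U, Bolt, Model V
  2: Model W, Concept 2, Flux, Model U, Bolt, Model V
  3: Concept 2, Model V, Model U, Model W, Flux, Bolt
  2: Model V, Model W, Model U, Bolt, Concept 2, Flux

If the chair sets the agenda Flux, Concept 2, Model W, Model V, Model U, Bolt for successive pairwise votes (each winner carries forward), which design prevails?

Round 1: Flux vs Concept 2 — 12–7, Flux advances.
Round 2: Flux vs Model W — 6–13, Model W advances.
Round 3: Model W vs Model V — 8–11, Model V advances.
Round 4: Model V vs Model U — 14–5, Model V advances.
Round 5: Model V vs Bolt — 11–8, Model V advances.
Model V survives the agenda.

Model V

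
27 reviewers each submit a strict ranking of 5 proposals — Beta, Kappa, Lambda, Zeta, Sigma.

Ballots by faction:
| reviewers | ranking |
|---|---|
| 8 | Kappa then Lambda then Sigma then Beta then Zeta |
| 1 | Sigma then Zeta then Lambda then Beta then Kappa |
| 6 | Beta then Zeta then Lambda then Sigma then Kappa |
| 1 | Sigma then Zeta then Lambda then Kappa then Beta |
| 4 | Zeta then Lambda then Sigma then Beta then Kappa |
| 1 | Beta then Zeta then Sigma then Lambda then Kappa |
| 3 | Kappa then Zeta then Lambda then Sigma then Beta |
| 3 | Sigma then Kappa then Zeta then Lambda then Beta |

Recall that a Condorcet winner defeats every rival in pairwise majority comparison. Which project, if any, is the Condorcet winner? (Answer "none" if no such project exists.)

none

Head-to-head results (27 reviewers):
Beta–Kappa: Kappa 15–12.
Beta–Lambda: Lambda 20–7.
Beta vs Zeta: Beta wins 15–12.
Beta vs Sigma: Sigma, 20–7.
Kappa vs Lambda: Kappa, 14–13.
Kappa–Zeta: Kappa 14–13.
Kappa–Sigma: Sigma 16–11.
Lambda vs Zeta: Zeta wins 19–8.
Lambda–Sigma: Lambda 21–6.
Zeta vs Sigma: Zeta, 14–13.
Each project drops at least one matchup (Beta loses to Kappa; Kappa loses to Sigma; Lambda loses to Kappa; Zeta loses to Beta; Sigma loses to Lambda); the cycle Beta → Zeta → Lambda → Beta rules out a Condorcet winner.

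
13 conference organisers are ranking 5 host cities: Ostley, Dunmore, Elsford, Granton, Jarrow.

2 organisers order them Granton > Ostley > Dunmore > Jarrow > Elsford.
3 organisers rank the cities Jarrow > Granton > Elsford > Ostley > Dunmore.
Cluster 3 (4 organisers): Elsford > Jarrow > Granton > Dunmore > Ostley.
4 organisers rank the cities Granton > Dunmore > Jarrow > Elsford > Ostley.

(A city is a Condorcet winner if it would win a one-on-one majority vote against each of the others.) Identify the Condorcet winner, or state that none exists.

Check each pair by majority over 13 ballots:
Ostley vs Dunmore: Ostley is ranked higher on 2+3 = 5 ballots, Dunmore on 8. Dunmore wins 8–5.
Ostley vs Elsford: 2 for Ostley, 11 for Elsford — Elsford by 11–2.
Ostley vs Granton: Ostley is ranked higher on 0 ballots, Granton on 13. Granton wins 13–0.
Ostley vs Jarrow: Ostley preferred on 2 ballots; Jarrow wins 11–2.
Dunmore vs Elsford: Dunmore preferred on 2+4 = 6 ballots; Elsford wins 7–6.
Dunmore vs Granton: 0 for Dunmore, 13 for Granton — Granton by 13–0.
Dunmore vs Jarrow: 6 to 7, Jarrow.
Elsford vs Granton: 4 for Elsford, 9 for Granton — Granton by 9–4.
Elsford vs Jarrow: 4 for Elsford, 9 for Jarrow — Jarrow by 9–4.
Granton vs Jarrow: Granton is ranked higher on 2+4 = 6 ballots, Jarrow on 7. Jarrow wins 7–6.
Jarrow beats each of Ostley, Dunmore, Elsford, Granton — Jarrow is the Condorcet winner.

Jarrow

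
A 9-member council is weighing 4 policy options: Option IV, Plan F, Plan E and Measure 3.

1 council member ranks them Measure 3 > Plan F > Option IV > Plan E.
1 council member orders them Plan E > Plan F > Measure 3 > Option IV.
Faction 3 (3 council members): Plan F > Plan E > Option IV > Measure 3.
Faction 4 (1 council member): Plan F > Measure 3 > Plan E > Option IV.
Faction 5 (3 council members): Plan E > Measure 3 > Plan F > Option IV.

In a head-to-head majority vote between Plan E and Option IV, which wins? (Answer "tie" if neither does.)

Ballots ranking Plan E above Option IV: 1 + 3 + 1 + 3 = 8.
Ballots ranking Option IV above Plan E: 9 − 8 = 1.
Plan E wins the head-to-head 8–1.

Plan E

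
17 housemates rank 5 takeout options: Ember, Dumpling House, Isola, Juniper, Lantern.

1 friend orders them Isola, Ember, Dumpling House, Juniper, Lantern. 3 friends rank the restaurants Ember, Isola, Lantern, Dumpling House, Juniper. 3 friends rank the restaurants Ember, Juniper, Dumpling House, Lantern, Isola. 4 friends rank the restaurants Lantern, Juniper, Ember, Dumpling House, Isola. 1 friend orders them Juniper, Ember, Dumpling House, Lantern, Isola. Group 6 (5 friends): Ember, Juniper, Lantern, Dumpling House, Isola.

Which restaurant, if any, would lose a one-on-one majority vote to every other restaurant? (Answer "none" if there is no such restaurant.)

Isola

Head-to-head results (17 friends):
Ember–Dumpling House: Ember 17–0.
Ember vs Isola: Ember is ranked higher on 3+3+4+1+5 = 16 ballots, Isola on 1. Ember wins 16–1.
Ember–Juniper: Ember 12–5.
Ember vs Lantern: Ember, 13–4.
Dumpling House–Isola: Dumpling House 13–4.
Dumpling House vs Juniper: Dumpling House preferred on 1+3 = 4 ballots; Juniper wins 13–4.
Dumpling House vs Lantern: Dumpling House is ranked higher on 1+3+1 = 5 ballots, Lantern on 12. Lantern wins 12–5.
Isola vs Juniper: Juniper wins 13–4.
Isola vs Lantern: 1+3 = 4 for Isola, 13 for Lantern — Lantern by 13–4.
Juniper vs Lantern: 10 to 7, Juniper.
Isola is beaten in every head-to-head and is the Condorcet loser.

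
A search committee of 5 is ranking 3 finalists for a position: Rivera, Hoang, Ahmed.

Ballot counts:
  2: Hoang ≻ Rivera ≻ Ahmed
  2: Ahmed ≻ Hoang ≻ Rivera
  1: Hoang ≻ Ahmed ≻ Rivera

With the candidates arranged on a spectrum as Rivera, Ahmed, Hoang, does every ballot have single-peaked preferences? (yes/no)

no

Axis positions: Rivera=1, Ahmed=2, Hoang=3.
Group 1: ranking walks positions 3-1-2; Rivera is ranked above Ahmed even though Ahmed lies between Rivera and the peak Hoang on the axis — preferences dip and rise again. Not single-peaked.
Group 2 (peak Ahmed at position 2): ranking walks positions 2-3-1, expanding outward from the peak — single-peaked.
Group 3 (peak Hoang at position 3): ranking walks positions 3-2-1, expanding outward from the peak — single-peaked.
Group 1 violates single-peakedness, so the profile is not single-peaked on this axis.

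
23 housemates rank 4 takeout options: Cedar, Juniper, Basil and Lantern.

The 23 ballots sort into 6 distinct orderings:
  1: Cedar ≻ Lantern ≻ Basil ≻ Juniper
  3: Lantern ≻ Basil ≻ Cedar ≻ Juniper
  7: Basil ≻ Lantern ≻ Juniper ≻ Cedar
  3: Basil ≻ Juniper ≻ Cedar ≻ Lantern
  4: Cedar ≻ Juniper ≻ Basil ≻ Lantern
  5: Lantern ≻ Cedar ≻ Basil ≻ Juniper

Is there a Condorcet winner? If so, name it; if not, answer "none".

Basil

Check each pair by majority over 23 ballots:
Cedar vs Juniper: Cedar, 13–10.
Cedar vs Basil: Basil, 13–10.
Cedar vs Lantern: Lantern wins 15–8.
Juniper vs Basil: Basil wins 19–4.
Juniper–Lantern: Lantern 16–7.
Basil vs Lantern: Basil, 14–9.
Basil wins every pairwise contest, so Basil is the Condorcet winner.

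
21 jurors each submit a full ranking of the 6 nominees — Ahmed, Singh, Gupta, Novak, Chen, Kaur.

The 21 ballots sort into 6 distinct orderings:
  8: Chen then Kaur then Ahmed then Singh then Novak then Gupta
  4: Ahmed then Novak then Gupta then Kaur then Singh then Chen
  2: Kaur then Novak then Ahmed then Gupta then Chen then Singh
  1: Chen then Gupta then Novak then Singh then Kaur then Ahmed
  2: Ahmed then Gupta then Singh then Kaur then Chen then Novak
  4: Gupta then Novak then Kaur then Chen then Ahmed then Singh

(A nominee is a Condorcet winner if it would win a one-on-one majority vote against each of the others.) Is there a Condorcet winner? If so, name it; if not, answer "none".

Head-to-head results (21 jurors):
Ahmed vs Singh: 20 to 1, Ahmed.
Ahmed–Gupta: Ahmed 16–5.
Ahmed vs Novak: Ahmed is ranked higher on 8+4+2 = 14 ballots, Novak on 7. Ahmed wins 14–7.
Ahmed vs Chen: Chen wins 13–8.
Ahmed vs Kaur: Ahmed is ranked higher on 4+2 = 6 ballots, Kaur on 15. Kaur wins 15–6.
Singh–Gupta: Gupta 13–8.
Singh vs Novak: Singh is ranked higher on 8+2 = 10 ballots, Novak on 11. Novak wins 11–10.
Singh vs Chen: 6 to 15, Chen.
Singh–Kaur: Kaur 18–3.
Gupta–Novak: Novak 14–7.
Gupta–Chen: Gupta 12–9.
Gupta vs Kaur: Gupta preferred on 4+1+2+4 = 11 ballots; Gupta wins 11–10.
Novak vs Chen: 4+2+4 = 10 for Novak, 11 for Chen — Chen by 11–10.
Novak vs Kaur: Kaur, 12–9.
Chen vs Kaur: 9 to 12, Kaur.
No nominee is unbeaten: Ahmed loses to Chen; Singh loses to Ahmed; Gupta loses to Ahmed; Novak loses to Ahmed; Chen loses to Gupta; Kaur loses to Gupta. In particular Ahmed > Gupta > Chen > Ahmed is a majority cycle — no Condorcet winner exists.

none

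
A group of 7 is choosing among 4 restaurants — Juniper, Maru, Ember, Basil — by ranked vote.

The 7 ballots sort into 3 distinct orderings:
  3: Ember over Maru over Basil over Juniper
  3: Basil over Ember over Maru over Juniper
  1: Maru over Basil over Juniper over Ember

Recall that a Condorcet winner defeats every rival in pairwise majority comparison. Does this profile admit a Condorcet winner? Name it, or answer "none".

Check each pair by majority over 7 ballots:
Juniper vs Maru: Maru wins 7–0.
Juniper vs Ember: Ember, 6–1.
Juniper–Basil: Basil 7–0.
Maru vs Ember: Ember, 6–1.
Maru vs Basil: Maru, 4–3.
Ember vs Basil: Basil, 4–3.
No restaurant is unbeaten: Juniper loses to Maru; Maru loses to Ember; Ember loses to Basil; Basil loses to Maru. In particular Maru > Basil > Ember > Maru is a majority cycle — no Condorcet winner exists.

none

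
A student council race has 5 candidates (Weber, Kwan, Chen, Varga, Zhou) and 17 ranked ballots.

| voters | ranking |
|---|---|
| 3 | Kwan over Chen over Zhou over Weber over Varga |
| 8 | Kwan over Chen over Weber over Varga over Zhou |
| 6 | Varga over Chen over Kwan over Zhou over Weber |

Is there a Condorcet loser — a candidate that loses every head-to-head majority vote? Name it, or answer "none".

Pairwise majorities:
Weber vs Kwan: 0 to 17, Kwan.
Weber vs Chen: Weber preferred on 0 ballots; Chen wins 17–0.
Weber–Varga: Weber 11–6.
Weber vs Zhou: Zhou wins 9–8.
Kwan vs Chen: 3+8 = 11 for Kwan, 6 for Chen — Kwan by 11–6.
Kwan vs Varga: Kwan, 11–6.
Kwan–Zhou: Kwan 17–0.
Chen–Varga: Chen 11–6.
Chen–Zhou: Chen 17–0.
Varga vs Zhou: Varga is ranked higher on 8+6 = 14 ballots, Zhou on 3. Varga wins 14–3.
Each candidate has at least one pairwise win (Weber beats Varga; Kwan beats Weber; Chen beats Weber; Varga beats Zhou; Zhou beats Weber) — no Condorcet loser.

none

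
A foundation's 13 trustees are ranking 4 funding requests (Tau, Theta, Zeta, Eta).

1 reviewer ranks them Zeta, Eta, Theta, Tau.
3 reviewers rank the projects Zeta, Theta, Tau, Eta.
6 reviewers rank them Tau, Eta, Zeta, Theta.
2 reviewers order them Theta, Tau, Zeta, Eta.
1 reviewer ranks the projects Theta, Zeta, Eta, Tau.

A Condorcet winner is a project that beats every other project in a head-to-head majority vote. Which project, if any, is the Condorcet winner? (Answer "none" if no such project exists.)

none

Head-to-head results (13 reviewers):
Tau vs Theta: Theta wins 7–6.
Tau–Zeta: Tau 8–5.
Tau vs Eta: Tau is ranked higher on 3+6+2 = 11 ballots, Eta on 2. Tau wins 11–2.
Theta–Zeta: Zeta 10–3.
Theta vs Eta: Theta preferred on 3+2+1 = 6 ballots; Eta wins 7–6.
Zeta vs Eta: Zeta is ranked higher on 1+3+2+1 = 7 ballots, Eta on 6. Zeta wins 7–6.
No project is unbeaten: Tau loses to Theta; Theta loses to Zeta; Zeta loses to Tau; Eta loses to Tau. In particular Tau → Zeta → Theta → Tau is a majority cycle — no Condorcet winner exists.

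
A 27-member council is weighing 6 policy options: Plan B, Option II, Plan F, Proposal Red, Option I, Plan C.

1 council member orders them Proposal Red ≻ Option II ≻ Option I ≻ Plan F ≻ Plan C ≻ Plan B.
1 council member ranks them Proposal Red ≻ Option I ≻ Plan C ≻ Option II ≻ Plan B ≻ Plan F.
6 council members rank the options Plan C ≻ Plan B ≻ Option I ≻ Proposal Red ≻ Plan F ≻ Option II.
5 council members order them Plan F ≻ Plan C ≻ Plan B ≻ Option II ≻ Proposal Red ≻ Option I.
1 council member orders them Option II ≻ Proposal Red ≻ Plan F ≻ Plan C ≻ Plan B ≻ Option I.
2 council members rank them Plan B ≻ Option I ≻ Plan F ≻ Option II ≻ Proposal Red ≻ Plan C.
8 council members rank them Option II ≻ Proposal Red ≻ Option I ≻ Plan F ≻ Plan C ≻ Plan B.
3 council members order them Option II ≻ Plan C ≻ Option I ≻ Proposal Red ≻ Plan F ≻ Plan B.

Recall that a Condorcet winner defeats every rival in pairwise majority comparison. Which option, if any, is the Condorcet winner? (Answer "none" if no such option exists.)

Head-to-head results (27 council members):
Plan B vs Option II: Option II wins 14–13.
Plan B vs Plan F: Plan F, 18–9.
Plan B–Proposal Red: Proposal Red 14–13.
Plan B vs Option I: Plan B, 14–13.
Plan B vs Plan C: Plan C, 25–2.
Option II vs Plan F: Option II wins 14–13.
Option II–Proposal Red: Option II 19–8.
Option II vs Option I: Option II, 18–9.
Option II vs Plan C: Option II wins 15–12.
Plan F–Proposal Red: Proposal Red 20–7.
Plan F vs Option I: Option I, 21–6.
Plan F–Plan C: Plan F 17–10.
Proposal Red vs Option I: Proposal Red wins 16–11.
Proposal Red vs Plan C: Plan C, 14–13.
Option I vs Plan C: Plan C wins 15–12.
Option II wins every pairwise contest, so Option II is the Condorcet winner.

Option II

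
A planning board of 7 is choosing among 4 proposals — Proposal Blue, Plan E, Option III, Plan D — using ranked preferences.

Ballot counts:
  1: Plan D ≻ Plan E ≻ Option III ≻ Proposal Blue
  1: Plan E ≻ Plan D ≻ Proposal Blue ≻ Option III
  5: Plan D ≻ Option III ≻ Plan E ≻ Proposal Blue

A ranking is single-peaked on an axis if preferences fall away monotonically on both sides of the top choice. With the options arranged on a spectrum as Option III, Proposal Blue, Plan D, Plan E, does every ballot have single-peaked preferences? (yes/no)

no

Axis positions: Option III=1, Proposal Blue=2, Plan D=3, Plan E=4.
Ballot type 1: ranking walks positions 3-4-1-2; Option III is ranked above Proposal Blue even though Proposal Blue lies between Option III and the peak Plan D on the axis — preferences dip and rise again. Not single-peaked.
Ballot type 2 (peak Plan E at position 4): ranking walks positions 4-3-2-1, expanding outward from the peak — single-peaked.
Ballot type 3: ranking walks positions 3-1-4-2; Option III is ranked above Proposal Blue even though Proposal Blue lies between Option III and the peak Plan D on the axis — preferences dip and rise again. Not single-peaked.
Ballot type 1 violates single-peakedness, so the profile is not single-peaked on this axis.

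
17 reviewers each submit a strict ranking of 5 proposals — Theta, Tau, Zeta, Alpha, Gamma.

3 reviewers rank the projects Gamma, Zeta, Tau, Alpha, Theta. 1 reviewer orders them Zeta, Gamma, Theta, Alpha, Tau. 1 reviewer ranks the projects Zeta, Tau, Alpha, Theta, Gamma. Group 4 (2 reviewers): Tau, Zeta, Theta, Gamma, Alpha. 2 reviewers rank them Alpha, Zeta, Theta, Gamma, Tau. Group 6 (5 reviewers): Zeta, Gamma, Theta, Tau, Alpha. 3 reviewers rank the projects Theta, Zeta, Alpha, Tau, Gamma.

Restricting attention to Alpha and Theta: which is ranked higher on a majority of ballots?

Ballots ranking Alpha above Theta: 3 + 1 + 2 = 6.
Ballots ranking Theta above Alpha: 17 − 6 = 11.
Theta wins the head-to-head 11–6.

Theta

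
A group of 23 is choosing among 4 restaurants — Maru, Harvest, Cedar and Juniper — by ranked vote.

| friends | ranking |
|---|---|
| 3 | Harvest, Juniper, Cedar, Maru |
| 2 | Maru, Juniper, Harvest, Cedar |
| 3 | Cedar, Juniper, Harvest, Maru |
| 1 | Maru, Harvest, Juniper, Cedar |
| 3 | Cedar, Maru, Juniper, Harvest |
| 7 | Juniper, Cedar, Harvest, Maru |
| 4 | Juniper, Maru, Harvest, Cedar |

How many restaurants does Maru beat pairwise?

0

Maru against each rival (23 friends):
Maru vs Harvest: 10 to 13, Harvest.
Maru vs Cedar: Cedar, 16–7.
Maru vs Juniper: Juniper wins 17–6.
Maru beats no one; loses to Harvest, Cedar, Juniper — 0 pairwise wins.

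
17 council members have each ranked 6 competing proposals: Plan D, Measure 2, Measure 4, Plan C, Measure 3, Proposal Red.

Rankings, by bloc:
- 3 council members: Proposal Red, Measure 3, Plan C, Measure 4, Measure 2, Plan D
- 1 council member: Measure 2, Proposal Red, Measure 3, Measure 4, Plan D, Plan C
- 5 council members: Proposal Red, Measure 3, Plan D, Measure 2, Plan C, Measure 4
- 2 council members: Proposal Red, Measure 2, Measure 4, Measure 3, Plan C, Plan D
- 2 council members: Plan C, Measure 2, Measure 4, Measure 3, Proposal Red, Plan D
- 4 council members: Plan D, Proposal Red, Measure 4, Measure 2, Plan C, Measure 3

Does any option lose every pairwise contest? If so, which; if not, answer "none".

Measure 4

Pairwise majorities:
Plan D vs Measure 2: Plan D wins 9–8.
Plan D–Measure 4: Plan D 9–8.
Plan D vs Plan C: Plan D preferred on 1+5+4 = 10 ballots; Plan D wins 10–7.
Plan D–Measure 3: Measure 3 13–4.
Plan D vs Proposal Red: Proposal Red wins 13–4.
Measure 2 vs Measure 4: 10 to 7, Measure 2.
Measure 2 vs Plan C: Measure 2, 12–5.
Measure 2 vs Measure 3: 1+2+2+4 = 9 for Measure 2, 8 for Measure 3 — Measure 2 by 9–8.
Measure 2 vs Proposal Red: Measure 2 preferred on 1+2 = 3 ballots; Proposal Red wins 14–3.
Measure 4 vs Plan C: Measure 4 is ranked higher on 1+2+4 = 7 ballots, Plan C on 10. Plan C wins 10–7.
Measure 4 vs Measure 3: Measure 3, 9–8.
Measure 4 vs Proposal Red: 2 to 15, Proposal Red.
Plan C vs Measure 3: Measure 3 wins 11–6.
Plan C vs Proposal Red: Plan C is ranked higher on 2 ballots, Proposal Red on 15. Proposal Red wins 15–2.
Measure 3 vs Proposal Red: 2 to 15, Proposal Red.
Measure 4 loses to every other option — it is the Condorcet loser.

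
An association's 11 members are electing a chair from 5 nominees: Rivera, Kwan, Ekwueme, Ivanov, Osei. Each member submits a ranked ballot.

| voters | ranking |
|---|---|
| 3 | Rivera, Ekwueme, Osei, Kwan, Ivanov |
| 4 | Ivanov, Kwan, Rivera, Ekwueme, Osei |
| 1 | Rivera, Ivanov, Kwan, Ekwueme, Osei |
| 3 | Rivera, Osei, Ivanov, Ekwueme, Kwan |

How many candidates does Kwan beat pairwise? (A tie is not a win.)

0

Kwan against each rival (11 voters):
Kwan vs Rivera: Kwan is ranked higher on 4 ballots, Rivera on 7. Rivera wins 7–4.
Kwan vs Ekwueme: 4+1 = 5 for Kwan, 6 for Ekwueme — Ekwueme by 6–5.
Kwan–Ivanov: Ivanov 8–3.
Kwan vs Osei: 4+1 = 5 for Kwan, 6 for Osei — Osei by 6–5.
Kwan beats no one; loses to Rivera, Ekwueme, Ivanov, Osei — 0 pairwise wins.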